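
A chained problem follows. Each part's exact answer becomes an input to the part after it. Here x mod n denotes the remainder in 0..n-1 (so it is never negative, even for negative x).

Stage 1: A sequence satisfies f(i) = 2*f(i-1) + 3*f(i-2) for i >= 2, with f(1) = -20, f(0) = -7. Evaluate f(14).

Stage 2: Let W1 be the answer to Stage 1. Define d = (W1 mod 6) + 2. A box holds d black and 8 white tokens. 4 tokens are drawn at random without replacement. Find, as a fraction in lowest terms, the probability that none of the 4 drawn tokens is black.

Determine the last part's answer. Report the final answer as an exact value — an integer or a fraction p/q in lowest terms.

Stage 1: f(2) = 2*(-20) + 3*(-7) = -61; iterating: f(2)=-61, f(3)=-182, f(4)=-547, f(5)=-1640, f(6)=-4921, f(7)=-14762, f(8)=-44287, f(9)=-132860, f(10)=-398581, f(11)=-1195742, f(12)=-3587227, f(13)=-10761680, f(14)=-32285041; answer -32285041
Stage 2: W1 = -32285041; d = 7; total draws C(15,4) = 1365; favorable C(8,4) = 70; P = 2/39; answer 2/39

2/39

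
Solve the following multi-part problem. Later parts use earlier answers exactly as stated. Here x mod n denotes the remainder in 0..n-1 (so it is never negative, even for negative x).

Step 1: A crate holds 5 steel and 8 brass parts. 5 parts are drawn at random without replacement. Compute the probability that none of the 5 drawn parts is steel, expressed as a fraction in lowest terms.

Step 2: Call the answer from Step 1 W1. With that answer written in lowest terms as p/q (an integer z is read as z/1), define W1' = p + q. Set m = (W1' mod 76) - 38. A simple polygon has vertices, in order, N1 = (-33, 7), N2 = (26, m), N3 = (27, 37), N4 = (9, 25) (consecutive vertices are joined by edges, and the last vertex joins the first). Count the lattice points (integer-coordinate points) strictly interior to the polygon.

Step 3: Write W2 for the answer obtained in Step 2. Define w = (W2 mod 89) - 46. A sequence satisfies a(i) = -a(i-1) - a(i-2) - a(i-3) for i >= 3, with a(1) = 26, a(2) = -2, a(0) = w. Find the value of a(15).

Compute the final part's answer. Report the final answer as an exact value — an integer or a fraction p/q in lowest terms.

-53

Step 1: total draws C(13,5) = 1287; favorable C(8,5) = 56; P = 56/1287; answer 56/1287
Step 2: W1 = 56/1287; threaded value p + q = 1343; m = 13; cross terms: (-33*13 - 26*7)=-611, (26*37 - 27*13)=611, (27*25 - 9*37)=342, (9*7 - -33*25)=888; twice the area = |1230| = 1230; area = 615; boundary points = 1 + 1 + 6 + 6 = 14; strictly interior points = area - boundary/2 + 1 = 609; answer 609
Step 3: W2 = 609; w = 29; a(3) = -1*(-2) - 1*(26) - 1*(29) = -53; iterating: a(3)=-53, a(4)=29, a(5)=26, a(6)=-2, a(7)=-53, a(8)=29, a(9)=26, a(10)=-2, a(11)=-53, a(12)=29, a(13)=26, a(14)=-2, a(15)=-53; answer -53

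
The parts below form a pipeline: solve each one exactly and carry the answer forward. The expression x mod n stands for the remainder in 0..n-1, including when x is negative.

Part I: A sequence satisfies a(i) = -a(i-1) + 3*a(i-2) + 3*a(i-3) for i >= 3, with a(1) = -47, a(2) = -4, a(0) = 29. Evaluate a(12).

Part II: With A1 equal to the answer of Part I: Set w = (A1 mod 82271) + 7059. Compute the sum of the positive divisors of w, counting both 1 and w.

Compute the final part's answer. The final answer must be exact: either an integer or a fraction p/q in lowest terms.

Part I: a(3) = -1*(-4) + 3*(-47) + 3*(29) = -50; iterating: a(3)=-50, a(4)=-103, a(5)=-59, a(6)=-400, a(7)=-86, a(8)=-1291, a(9)=-167, a(10)=-3964, a(11)=-410, a(12)=-11983; answer -11983
Part II: A1 = -11983; w = 77347; 77347 is prime, so its only divisors are 1 and 77347; sigma = 1 + 77347 = 77348; answer 77348

77348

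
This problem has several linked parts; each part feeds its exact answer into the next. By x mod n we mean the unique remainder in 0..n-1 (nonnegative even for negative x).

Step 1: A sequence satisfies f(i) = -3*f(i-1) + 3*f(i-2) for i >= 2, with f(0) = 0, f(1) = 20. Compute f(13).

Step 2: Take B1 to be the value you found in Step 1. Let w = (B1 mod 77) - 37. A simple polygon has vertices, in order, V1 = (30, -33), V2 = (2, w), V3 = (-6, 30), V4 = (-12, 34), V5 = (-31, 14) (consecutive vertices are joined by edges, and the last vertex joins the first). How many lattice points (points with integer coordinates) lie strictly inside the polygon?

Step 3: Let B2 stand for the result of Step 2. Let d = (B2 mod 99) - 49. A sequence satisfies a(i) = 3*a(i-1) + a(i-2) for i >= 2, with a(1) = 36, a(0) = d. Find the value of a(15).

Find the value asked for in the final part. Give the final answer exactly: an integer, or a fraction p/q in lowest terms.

Step 1: f(2) = -3*(20) + 3*(0) = -60; iterating: f(2)=-60, f(3)=240, f(4)=-900, f(5)=3420, f(6)=-12960, f(7)=49140, f(8)=-186300, f(9)=706320, f(10)=-2677860, f(11)=10152540, f(12)=-38491200, f(13)=145931220; answer 145931220
Step 2: B1 = 145931220; w = 13; cross terms: (30*13 - 2*-33)=456, (2*30 - -6*13)=138, (-6*34 - -12*30)=156, (-12*14 - -31*34)=886, (-31*-33 - 30*14)=603; twice the area = |2239| = 2239; area = 2239/2; boundary points = 2 + 1 + 2 + 1 + 1 = 7; strictly interior points = area - boundary/2 + 1 = 1117; answer 1117
Step 3: B2 = 1117; d = -21; a(2) = 3*(36) + 1*(-21) = 87; iterating: a(2)=87, a(3)=297, a(4)=978, a(5)=3231, a(6)=10671, a(7)=35244, a(8)=116403, a(9)=384453, a(10)=1269762, a(11)=4193739, a(12)=13850979, a(13)=45746676, a(14)=151091007, a(15)=499019697; answer 499019697

499019697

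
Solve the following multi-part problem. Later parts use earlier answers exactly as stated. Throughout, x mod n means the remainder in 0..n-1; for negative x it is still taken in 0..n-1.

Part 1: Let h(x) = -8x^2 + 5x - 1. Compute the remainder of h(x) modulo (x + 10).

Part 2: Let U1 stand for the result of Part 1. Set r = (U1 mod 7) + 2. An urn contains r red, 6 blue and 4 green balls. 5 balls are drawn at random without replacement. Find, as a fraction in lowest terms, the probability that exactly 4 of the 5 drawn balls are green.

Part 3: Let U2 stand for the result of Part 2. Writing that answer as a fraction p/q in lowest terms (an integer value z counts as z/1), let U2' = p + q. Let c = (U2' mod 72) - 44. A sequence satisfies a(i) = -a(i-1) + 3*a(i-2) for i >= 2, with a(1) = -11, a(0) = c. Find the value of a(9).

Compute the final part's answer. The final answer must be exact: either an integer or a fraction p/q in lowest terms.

Part 1: remainder = value at the root: -8*(-10)^2 + 5*(-10)^1 - 1 = (-800) + (-50) + (-1) = -851; answer -851
Part 2: U1 = -851; r = 5; total draws C(15,5) = 3003; favorable C(4,4)*C(11,1) = 11; P = 1/273; answer 1/273
Part 3: U2 = 1/273; threaded value p + q = 274; c = 14; a(2) = -1*(-11) + 3*(14) = 53; iterating: a(2)=53, a(3)=-86, a(4)=245, a(5)=-503, a(6)=1238, a(7)=-2747, a(8)=6461, a(9)=-14702; answer -14702

-14702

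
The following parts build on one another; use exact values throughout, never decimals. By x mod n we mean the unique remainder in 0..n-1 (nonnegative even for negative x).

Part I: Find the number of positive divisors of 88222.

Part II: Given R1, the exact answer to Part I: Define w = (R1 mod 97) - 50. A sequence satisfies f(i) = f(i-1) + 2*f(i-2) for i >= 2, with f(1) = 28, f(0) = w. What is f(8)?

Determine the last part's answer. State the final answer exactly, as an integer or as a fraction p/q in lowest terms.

Part I: 88222 = 2 * 44111; number of divisors = (1+1) * (1+1) = 4; answer 4
Part II: R1 = 4; w = -46; f(2) = 1*(28) + 2*(-46) = -64; iterating: f(2)=-64, f(3)=-8, f(4)=-136, f(5)=-152, f(6)=-424, f(7)=-728, f(8)=-1576; answer -1576

-1576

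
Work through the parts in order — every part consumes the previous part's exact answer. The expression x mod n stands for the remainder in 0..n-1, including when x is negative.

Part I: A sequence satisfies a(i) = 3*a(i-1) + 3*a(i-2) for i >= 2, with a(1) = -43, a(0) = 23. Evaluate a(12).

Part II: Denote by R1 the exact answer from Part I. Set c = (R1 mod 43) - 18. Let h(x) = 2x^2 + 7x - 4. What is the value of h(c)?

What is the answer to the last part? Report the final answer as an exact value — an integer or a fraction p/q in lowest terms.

Part I: a(2) = 3*(-43) + 3*(23) = -60; iterating: a(2)=-60, a(3)=-309, a(4)=-1107, a(5)=-4248, a(6)=-16065, a(7)=-60939, a(8)=-231012, a(9)=-875853, a(10)=-3320595, a(11)=-12589344, a(12)=-47729817; answer -47729817
Part II: R1 = -47729817; c = -7; 2*(-7)^2 + 7*(-7)^1 - 4 = (98) + (-49) + (-4) = 45; answer 45

45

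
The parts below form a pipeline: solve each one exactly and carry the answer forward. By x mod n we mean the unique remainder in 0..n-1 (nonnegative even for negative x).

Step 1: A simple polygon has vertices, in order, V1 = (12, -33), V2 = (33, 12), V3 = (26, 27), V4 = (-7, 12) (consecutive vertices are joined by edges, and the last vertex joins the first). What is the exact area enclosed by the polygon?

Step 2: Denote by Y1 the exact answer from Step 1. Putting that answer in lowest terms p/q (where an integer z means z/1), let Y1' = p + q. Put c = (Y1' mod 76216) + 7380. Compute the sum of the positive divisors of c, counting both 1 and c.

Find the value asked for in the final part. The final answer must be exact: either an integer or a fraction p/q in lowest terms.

8582

Step 1: cross terms: (12*12 - 33*-33)=1233, (33*27 - 26*12)=579, (26*12 - -7*27)=501, (-7*-33 - 12*12)=87; twice the area = |2400| = 2400; area = 1200; answer 1200
Step 2: Y1 = 1200; threaded value p + q = 1201; c = 8581; 8581 is prime, so its only divisors are 1 and 8581; sigma = 1 + 8581 = 8582; answer 8582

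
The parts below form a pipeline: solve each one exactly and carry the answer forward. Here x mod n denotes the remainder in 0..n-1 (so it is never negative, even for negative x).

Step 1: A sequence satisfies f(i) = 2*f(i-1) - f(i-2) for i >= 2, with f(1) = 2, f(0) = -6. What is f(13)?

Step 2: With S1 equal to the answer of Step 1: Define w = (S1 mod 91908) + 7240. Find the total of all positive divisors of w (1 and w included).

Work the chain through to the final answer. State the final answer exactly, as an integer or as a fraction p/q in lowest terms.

Step 1: f(2) = 2*(2) - 1*(-6) = 10; iterating: f(2)=10, f(3)=18, f(4)=26, f(5)=34, f(6)=42, f(7)=50, f(8)=58, f(9)=66, f(10)=74, f(11)=82, f(12)=90, f(13)=98; answer 98
Step 2: S1 = 98; w = 7338; 7338 = 2 * 3 * 1223; sigma = (1 + 2) * (1 + 3) * (1 + 1223) = 3 * 4 * 1224 = 14688; answer 14688

14688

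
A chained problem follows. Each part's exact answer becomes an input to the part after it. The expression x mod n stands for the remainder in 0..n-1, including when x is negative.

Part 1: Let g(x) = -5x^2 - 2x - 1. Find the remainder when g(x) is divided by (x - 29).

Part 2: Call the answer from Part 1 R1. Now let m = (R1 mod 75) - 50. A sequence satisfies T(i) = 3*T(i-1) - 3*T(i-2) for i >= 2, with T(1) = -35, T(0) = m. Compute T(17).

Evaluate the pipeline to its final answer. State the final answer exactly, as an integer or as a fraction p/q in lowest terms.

Part 1: remainder = value at the root: -5*(29)^2 - 2*(29)^1 - 1 = (-4205) + (-58) + (-1) = -4264; answer -4264
Part 2: R1 = -4264; m = -39; T(2) = 3*(-35) - 3*(-39) = 12; iterating: T(2)=12, T(3)=141, T(4)=387, T(5)=738, T(6)=1053, T(7)=945, T(8)=-324, T(9)=-3807, T(10)=-10449, T(11)=-19926, T(12)=-28431, T(13)=-25515, T(14)=8748, T(15)=102789, T(16)=282123, T(17)=538002; answer 538002

538002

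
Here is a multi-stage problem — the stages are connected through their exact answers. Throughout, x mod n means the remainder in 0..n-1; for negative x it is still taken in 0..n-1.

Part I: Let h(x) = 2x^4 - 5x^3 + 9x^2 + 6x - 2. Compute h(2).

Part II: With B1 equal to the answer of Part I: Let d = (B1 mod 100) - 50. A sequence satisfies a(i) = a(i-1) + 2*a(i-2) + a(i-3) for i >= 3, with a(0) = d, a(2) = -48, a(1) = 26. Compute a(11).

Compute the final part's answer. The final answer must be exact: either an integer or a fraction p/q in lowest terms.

-14126

Part I: 2*(2)^4 - 5*(2)^3 + 9*(2)^2 + 6*(2)^1 - 2 = (32) + (-40) + (36) + (12) + (-2) = 38; answer 38
Part II: B1 = 38; d = -12; a(3) = 1*(-48) + 2*(26) + 1*(-12) = -8; iterating: a(3)=-8, a(4)=-78, a(5)=-142, a(6)=-306, a(7)=-668, a(8)=-1422, a(9)=-3064, a(10)=-6576, a(11)=-14126; answer -14126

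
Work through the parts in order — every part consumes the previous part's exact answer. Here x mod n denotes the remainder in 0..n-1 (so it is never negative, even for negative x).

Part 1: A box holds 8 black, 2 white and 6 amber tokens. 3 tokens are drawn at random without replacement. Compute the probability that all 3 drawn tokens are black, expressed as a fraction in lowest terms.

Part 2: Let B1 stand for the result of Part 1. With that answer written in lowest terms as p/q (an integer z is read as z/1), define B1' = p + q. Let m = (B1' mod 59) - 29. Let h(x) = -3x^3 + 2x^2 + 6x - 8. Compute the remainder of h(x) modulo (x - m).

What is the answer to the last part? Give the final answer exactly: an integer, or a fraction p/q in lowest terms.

18028

Part 1: total draws C(16,3) = 560; favorable C(8,3) = 56; P = 1/10; answer 1/10
Part 2: B1 = 1/10; threaded value p + q = 11; m = -18; remainder = value at the root: -3*(-18)^3 + 2*(-18)^2 + 6*(-18)^1 - 8 = (17496) + (648) + (-108) + (-8) = 18028; answer 18028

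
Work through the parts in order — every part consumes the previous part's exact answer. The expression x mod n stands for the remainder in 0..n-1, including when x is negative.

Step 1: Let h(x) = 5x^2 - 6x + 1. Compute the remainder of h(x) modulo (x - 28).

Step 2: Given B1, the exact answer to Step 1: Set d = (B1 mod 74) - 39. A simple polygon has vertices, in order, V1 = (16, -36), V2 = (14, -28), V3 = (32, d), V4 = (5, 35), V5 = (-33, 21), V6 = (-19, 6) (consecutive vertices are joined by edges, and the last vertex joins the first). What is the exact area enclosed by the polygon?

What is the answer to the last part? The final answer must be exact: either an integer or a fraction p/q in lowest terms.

Step 1: remainder = value at the root: 5*(28)^2 - 6*(28)^1 + 1 = (3920) + (-168) + (1) = 3753; answer 3753
Step 2: B1 = 3753; d = 14; cross terms: (16*-28 - 14*-36)=56, (14*14 - 32*-28)=1092, (32*35 - 5*14)=1050, (5*21 - -33*35)=1260, (-33*6 - -19*21)=201, (-19*-36 - 16*6)=588; twice the area = |4247| = 4247; area = 4247/2; answer 4247/2

4247/2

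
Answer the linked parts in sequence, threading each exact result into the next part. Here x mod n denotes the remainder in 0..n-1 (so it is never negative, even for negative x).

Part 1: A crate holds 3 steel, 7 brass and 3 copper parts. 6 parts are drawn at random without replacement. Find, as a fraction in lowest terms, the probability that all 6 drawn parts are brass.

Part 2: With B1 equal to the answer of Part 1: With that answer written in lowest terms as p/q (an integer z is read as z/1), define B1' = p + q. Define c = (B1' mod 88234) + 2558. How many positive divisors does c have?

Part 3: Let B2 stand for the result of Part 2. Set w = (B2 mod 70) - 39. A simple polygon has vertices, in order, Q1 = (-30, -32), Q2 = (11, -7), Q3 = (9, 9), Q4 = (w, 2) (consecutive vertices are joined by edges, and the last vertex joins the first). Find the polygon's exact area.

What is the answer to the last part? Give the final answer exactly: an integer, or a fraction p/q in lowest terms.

Part 1: total draws C(13,6) = 1716; favorable C(7,6) = 7; P = 7/1716; answer 7/1716
Part 2: B1 = 7/1716; threaded value p + q = 1723; c = 4281; 4281 = 3 * 1427; number of divisors = (1+1) * (1+1) = 4; answer 4
Part 3: B2 = 4; w = -35; cross terms: (-30*-7 - 11*-32)=562, (11*9 - 9*-7)=162, (9*2 - -35*9)=333, (-35*-32 - -30*2)=1180; twice the area = |2237| = 2237; area = 2237/2; answer 2237/2

2237/2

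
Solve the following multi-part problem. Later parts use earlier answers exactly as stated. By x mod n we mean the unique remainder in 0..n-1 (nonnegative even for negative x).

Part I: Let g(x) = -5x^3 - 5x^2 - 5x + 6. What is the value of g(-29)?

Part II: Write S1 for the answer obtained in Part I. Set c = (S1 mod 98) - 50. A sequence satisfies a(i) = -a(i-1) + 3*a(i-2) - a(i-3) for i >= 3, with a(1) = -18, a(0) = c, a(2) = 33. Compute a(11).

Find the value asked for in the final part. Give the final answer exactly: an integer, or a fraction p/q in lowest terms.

-129660

Part I: -5*(-29)^3 - 5*(-29)^2 - 5*(-29)^1 + 6 = (121945) + (-4205) + (145) + (6) = 117891; answer 117891
Part II: S1 = 117891; c = 45; a(3) = -1*(33) + 3*(-18) - 1*(45) = -132; iterating: a(3)=-132, a(4)=249, a(5)=-678, a(6)=1557, a(7)=-3840, a(8)=9189, a(9)=-22266, a(10)=53673, a(11)=-129660; answer -129660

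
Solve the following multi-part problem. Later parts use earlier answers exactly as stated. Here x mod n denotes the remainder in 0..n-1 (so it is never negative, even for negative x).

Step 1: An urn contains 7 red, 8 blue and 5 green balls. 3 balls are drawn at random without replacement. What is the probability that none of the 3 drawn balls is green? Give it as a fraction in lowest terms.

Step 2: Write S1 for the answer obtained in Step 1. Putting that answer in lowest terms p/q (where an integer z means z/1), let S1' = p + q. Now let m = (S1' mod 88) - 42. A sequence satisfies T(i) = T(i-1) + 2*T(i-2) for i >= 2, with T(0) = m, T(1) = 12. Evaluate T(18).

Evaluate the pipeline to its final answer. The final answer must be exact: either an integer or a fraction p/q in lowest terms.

2184538

Step 1: total draws C(20,3) = 1140; favorable C(15,3) = 455; P = 91/228; answer 91/228
Step 2: S1 = 91/228; threaded value p + q = 319; m = 13; T(2) = 1*(12) + 2*(13) = 38; iterating: T(2)=38, T(3)=62, T(4)=138, T(5)=262, T(6)=538, T(7)=1062, T(8)=2138, T(9)=4262, T(10)=8538, T(11)=17062, T(12)=34138, T(13)=68262, T(14)=136538, T(15)=273062, T(16)=546138, T(17)=1092262, T(18)=2184538; answer 2184538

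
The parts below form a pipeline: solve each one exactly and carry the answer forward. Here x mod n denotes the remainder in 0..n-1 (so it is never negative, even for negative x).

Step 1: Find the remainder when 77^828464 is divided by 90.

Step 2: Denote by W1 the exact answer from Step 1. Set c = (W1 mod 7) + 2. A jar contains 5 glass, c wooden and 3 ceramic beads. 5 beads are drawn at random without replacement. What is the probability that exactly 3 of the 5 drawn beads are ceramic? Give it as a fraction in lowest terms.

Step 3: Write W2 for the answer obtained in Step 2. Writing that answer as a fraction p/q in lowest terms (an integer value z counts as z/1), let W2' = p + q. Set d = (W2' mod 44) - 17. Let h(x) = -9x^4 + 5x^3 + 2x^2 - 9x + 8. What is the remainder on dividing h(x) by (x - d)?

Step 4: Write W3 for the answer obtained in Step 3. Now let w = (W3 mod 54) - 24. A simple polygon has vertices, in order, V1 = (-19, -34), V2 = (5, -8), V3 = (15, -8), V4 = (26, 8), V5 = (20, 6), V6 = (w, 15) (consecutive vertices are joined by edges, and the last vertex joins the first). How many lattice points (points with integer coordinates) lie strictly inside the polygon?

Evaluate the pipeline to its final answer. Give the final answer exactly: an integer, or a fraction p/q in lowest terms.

Step 1: squarings mod 90: 77^1=77, 77^2=79, 77^4=31, 77^8=61, 77^16=31, 77^32=61, 77^64=31, 77^128=61, 77^256=31, 77^512=61, 77^1024=31, 77^2048=61, 77^4096=31, 77^8192=61, 77^16384=31, 77^32768=61, 77^65536=31, 77^131072=61, 77^262144=31, 77^524288=61; 77^828464 = 77^16 * 77^32 * 77^1024 * 77^8192 * 77^32768 * 77^262144 * 77^524288 = 61 (mod 90); answer 61
Step 2: W1 = 61; c = 7; total draws C(15,5) = 3003; favorable C(3,3)*C(12,2) = 66; P = 2/91; answer 2/91
Step 3: W2 = 2/91; threaded value p + q = 93; d = -12; remainder = value at the root: -9*(-12)^4 + 5*(-12)^3 + 2*(-12)^2 - 9*(-12)^1 + 8 = (-186624) + (-8640) + (288) + (108) + (8) = -194860; answer -194860
Step 4: W3 = -194860; w = 2; cross terms: (-19*-8 - 5*-34)=322, (5*-8 - 15*-8)=80, (15*8 - 26*-8)=328, (26*6 - 20*8)=-4, (20*15 - 2*6)=288, (2*-34 - -19*15)=217; twice the area = |1231| = 1231; area = 1231/2; boundary points = 2 + 10 + 1 + 2 + 9 + 7 = 31; strictly interior points = area - boundary/2 + 1 = 601; answer 601

601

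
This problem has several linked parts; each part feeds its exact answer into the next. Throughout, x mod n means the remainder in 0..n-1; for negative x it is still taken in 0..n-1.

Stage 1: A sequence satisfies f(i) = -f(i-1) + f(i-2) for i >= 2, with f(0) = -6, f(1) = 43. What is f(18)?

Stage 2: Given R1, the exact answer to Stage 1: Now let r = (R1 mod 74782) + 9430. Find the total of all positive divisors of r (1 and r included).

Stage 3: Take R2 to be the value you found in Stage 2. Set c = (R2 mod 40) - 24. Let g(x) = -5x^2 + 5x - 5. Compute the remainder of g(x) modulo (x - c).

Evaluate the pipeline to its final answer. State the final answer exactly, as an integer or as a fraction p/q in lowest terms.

Stage 1: f(2) = -1*(43) + 1*(-6) = -49; iterating: f(2)=-49, f(3)=92, f(4)=-141, f(5)=233, f(6)=-374, f(7)=607, f(8)=-981, f(9)=1588, f(10)=-2569, f(11)=4157, f(12)=-6726, f(13)=10883, f(14)=-17609, f(15)=28492, f(16)=-46101, f(17)=74593, f(18)=-120694; answer -120694
Stage 2: R1 = -120694; r = 38300; 38300 = 2^2 * 5^2 * 383; sigma = (1 + 2 + 4) * (1 + 5 + 25) * (1 + 383) = 7 * 31 * 384 = 83328; answer 83328
Stage 3: R2 = 83328; c = -16; remainder = value at the root: -5*(-16)^2 + 5*(-16)^1 - 5 = (-1280) + (-80) + (-5) = -1365; answer -1365

-1365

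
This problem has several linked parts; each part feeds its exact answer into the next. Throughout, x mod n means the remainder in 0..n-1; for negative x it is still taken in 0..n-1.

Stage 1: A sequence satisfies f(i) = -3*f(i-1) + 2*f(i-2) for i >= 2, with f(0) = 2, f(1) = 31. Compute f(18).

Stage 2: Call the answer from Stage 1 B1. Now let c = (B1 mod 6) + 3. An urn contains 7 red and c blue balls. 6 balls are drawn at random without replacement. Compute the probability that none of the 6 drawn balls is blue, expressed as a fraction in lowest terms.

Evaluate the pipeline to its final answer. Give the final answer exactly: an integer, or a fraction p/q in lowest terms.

1/66

Stage 1: f(2) = -3*(31) + 2*(2) = -89; iterating: f(2)=-89, f(3)=329, f(4)=-1165, f(5)=4153, f(6)=-14789, f(7)=52673, f(8)=-187597, f(9)=668137, f(10)=-2379605, f(11)=8475089, f(12)=-30184477, f(13)=107503609, f(14)=-382879781, f(15)=1363646561, f(16)=-4856699245, f(17)=17297390857, f(18)=-61605571061; answer -61605571061
Stage 2: B1 = -61605571061; c = 4; total draws C(11,6) = 462; favorable C(7,6) = 7; P = 1/66; answer 1/66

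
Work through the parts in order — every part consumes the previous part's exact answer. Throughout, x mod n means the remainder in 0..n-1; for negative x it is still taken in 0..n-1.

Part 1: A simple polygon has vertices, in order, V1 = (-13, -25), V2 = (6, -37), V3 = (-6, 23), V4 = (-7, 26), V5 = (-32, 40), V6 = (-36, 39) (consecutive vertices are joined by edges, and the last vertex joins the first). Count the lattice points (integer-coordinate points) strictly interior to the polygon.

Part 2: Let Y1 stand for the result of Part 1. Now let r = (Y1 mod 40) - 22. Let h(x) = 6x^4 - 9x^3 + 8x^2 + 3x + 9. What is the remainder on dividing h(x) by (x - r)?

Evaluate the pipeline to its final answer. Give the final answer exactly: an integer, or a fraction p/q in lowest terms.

Part 1: cross terms: (-13*-37 - 6*-25)=631, (6*23 - -6*-37)=-84, (-6*26 - -7*23)=5, (-7*40 - -32*26)=552, (-32*39 - -36*40)=192, (-36*-25 - -13*39)=1407; twice the area = |2703| = 2703; area = 2703/2; boundary points = 1 + 12 + 1 + 1 + 1 + 1 = 17; strictly interior points = area - boundary/2 + 1 = 1344; answer 1344
Part 2: Y1 = 1344; r = 2; remainder = value at the root: 6*(2)^4 - 9*(2)^3 + 8*(2)^2 + 3*(2)^1 + 9 = (96) + (-72) + (32) + (6) + (9) = 71; answer 71

71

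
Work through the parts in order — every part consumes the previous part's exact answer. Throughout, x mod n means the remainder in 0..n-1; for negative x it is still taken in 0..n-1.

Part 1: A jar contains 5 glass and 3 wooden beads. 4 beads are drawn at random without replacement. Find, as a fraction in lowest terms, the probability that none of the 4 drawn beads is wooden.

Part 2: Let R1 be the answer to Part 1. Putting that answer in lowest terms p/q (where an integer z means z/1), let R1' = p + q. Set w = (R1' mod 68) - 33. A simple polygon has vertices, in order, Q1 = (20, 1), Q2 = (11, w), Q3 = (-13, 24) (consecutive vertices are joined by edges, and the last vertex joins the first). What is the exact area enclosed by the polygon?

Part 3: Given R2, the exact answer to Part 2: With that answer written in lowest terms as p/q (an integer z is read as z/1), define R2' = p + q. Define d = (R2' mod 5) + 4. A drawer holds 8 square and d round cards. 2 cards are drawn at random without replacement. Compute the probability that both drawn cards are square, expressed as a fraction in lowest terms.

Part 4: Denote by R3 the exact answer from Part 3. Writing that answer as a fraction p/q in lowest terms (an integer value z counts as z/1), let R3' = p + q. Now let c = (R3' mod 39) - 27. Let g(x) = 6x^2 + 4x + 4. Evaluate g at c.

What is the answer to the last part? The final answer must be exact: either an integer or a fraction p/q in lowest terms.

356

Part 1: total draws C(8,4) = 70; favorable C(5,4) = 5; P = 1/14; answer 1/14
Part 2: R1 = 1/14; threaded value p + q = 15; w = -18; cross terms: (20*-18 - 11*1)=-371, (11*24 - -13*-18)=30, (-13*1 - 20*24)=-493; twice the area = |-834| = 834; area = 417; answer 417
Part 3: R2 = 417; threaded value p + q = 418; d = 7; total draws C(15,2) = 105; favorable C(8,2) = 28; P = 4/15; answer 4/15
Part 4: R3 = 4/15; threaded value p + q = 19; c = -8; 6*(-8)^2 + 4*(-8)^1 + 4 = (384) + (-32) + (4) = 356; answer 356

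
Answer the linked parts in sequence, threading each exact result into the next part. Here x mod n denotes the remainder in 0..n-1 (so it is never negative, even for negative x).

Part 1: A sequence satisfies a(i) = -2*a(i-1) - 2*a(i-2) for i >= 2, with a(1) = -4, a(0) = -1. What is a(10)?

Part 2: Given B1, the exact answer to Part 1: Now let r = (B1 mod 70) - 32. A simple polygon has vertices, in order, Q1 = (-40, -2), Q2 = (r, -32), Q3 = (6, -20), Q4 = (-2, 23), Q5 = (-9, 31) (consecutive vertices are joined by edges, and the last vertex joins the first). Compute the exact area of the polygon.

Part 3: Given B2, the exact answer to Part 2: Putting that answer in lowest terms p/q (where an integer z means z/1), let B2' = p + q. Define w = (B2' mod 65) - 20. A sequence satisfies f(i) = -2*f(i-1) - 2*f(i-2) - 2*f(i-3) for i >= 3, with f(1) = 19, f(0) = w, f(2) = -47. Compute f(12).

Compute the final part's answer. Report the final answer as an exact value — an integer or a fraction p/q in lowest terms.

-3520

Part 1: a(2) = -2*(-4) - 2*(-1) = 10; iterating: a(2)=10, a(3)=-12, a(4)=4, a(5)=16, a(6)=-40, a(7)=48, a(8)=-16, a(9)=-64, a(10)=160; answer 160
Part 2: B1 = 160; r = -12; cross terms: (-40*-32 - -12*-2)=1256, (-12*-20 - 6*-32)=432, (6*23 - -2*-20)=98, (-2*31 - -9*23)=145, (-9*-2 - -40*31)=1258; twice the area = |3189| = 3189; area = 3189/2; answer 3189/2
Part 3: B2 = 3189/2; threaded value p + q = 3191; w = -14; f(3) = -2*(-47) - 2*(19) - 2*(-14) = 84; iterating: f(3)=84, f(4)=-112, f(5)=150, f(6)=-244, f(7)=412, f(8)=-636, f(9)=936, f(10)=-1424, f(11)=2248, f(12)=-3520; answer -3520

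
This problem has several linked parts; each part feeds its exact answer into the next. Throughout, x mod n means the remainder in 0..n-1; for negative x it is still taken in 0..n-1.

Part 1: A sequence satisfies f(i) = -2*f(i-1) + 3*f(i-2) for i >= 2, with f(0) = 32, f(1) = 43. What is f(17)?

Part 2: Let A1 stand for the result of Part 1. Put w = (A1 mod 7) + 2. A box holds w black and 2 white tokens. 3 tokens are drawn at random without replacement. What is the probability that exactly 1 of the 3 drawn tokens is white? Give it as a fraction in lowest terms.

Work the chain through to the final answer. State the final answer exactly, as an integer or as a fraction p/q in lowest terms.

Part 1: f(2) = -2*(43) + 3*(32) = 10; iterating: f(2)=10, f(3)=109, f(4)=-188, f(5)=703, f(6)=-1970, f(7)=6049, f(8)=-18008, f(9)=54163, f(10)=-162350, f(11)=487189, f(12)=-1461428, f(13)=4384423, f(14)=-13153130, f(15)=39459529, f(16)=-118378448, f(17)=355135483; answer 355135483
Part 2: A1 = 355135483; w = 5; total draws C(7,3) = 35; favorable C(2,1)*C(5,2) = 20; P = 4/7; answer 4/7

4/7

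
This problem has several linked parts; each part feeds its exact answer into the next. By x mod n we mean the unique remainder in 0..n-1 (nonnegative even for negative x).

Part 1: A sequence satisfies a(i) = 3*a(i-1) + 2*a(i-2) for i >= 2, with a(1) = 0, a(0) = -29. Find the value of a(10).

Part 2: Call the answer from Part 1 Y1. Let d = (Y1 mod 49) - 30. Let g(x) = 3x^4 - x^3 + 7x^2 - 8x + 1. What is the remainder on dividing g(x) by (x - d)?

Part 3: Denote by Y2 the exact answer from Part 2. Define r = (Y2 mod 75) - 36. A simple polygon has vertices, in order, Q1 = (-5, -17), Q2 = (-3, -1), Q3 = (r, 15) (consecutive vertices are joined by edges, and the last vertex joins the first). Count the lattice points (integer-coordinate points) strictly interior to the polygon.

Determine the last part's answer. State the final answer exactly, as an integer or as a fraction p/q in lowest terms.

Part 1: a(2) = 3*(0) + 2*(-29) = -58; iterating: a(2)=-58, a(3)=-174, a(4)=-638, a(5)=-2262, a(6)=-8062, a(7)=-28710, a(8)=-102254, a(9)=-364182, a(10)=-1297054; answer -1297054
Part 2: Y1 = -1297054; d = -5; remainder = value at the root: 3*(-5)^4 - 1*(-5)^3 + 7*(-5)^2 - 8*(-5)^1 + 1 = (1875) + (125) + (175) + (40) + (1) = 2216; answer 2216
Part 3: Y2 = 2216; r = 5; cross terms: (-5*-1 - -3*-17)=-46, (-3*15 - 5*-1)=-40, (5*-17 - -5*15)=-10; twice the area = |-96| = 96; area = 48; boundary points = 2 + 8 + 2 = 12; strictly interior points = area - boundary/2 + 1 = 43; answer 43

43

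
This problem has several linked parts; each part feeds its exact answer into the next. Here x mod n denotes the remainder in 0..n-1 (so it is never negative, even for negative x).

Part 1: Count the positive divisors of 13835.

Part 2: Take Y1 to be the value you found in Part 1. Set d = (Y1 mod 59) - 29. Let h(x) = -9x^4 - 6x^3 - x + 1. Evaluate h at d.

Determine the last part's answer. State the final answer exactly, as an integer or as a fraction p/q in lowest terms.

-3421849

Part 1: 13835 = 5 * 2767; number of divisors = (1+1) * (1+1) = 4; answer 4
Part 2: Y1 = 4; d = -25; -9*(-25)^4 - 6*(-25)^3 - 1*(-25)^1 + 1 = (-3515625) + (93750) + (25) + (1) = -3421849; answer -3421849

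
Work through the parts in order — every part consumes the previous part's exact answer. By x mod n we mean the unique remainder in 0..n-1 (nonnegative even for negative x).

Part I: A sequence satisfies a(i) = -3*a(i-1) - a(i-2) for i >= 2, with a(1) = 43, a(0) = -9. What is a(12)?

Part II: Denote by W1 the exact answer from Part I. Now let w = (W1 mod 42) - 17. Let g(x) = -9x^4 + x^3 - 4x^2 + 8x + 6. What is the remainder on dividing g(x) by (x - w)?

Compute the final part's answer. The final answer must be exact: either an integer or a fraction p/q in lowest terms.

-37690

Part I: a(2) = -3*(43) - 1*(-9) = -120; iterating: a(2)=-120, a(3)=317, a(4)=-831, a(5)=2176, a(6)=-5697, a(7)=14915, a(8)=-39048, a(9)=102229, a(10)=-267639, a(11)=700688, a(12)=-1834425; answer -1834425
Part II: W1 = -1834425; w = -8; remainder = value at the root: -9*(-8)^4 + 1*(-8)^3 - 4*(-8)^2 + 8*(-8)^1 + 6 = (-36864) + (-512) + (-256) + (-64) + (6) = -37690; answer -37690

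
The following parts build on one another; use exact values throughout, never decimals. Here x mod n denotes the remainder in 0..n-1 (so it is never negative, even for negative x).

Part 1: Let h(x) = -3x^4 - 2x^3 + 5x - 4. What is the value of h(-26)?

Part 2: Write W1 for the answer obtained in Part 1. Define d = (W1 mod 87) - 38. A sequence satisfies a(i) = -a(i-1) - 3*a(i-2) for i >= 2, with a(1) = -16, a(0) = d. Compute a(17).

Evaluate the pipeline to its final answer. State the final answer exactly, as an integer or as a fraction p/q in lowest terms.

255944

Part 1: -3*(-26)^4 - 2*(-26)^3 + 5*(-26)^1 - 4 = (-1370928) + (35152) + (-130) + (-4) = -1335910; answer -1335910
Part 2: W1 = -1335910; d = 24; a(2) = -1*(-16) - 3*(24) = -56; iterating: a(2)=-56, a(3)=104, a(4)=64, a(5)=-376, a(6)=184, a(7)=944, a(8)=-1496, a(9)=-1336, a(10)=5824, a(11)=-1816, a(12)=-15656, a(13)=21104, a(14)=25864, a(15)=-89176, a(16)=11584, a(17)=255944; answer 255944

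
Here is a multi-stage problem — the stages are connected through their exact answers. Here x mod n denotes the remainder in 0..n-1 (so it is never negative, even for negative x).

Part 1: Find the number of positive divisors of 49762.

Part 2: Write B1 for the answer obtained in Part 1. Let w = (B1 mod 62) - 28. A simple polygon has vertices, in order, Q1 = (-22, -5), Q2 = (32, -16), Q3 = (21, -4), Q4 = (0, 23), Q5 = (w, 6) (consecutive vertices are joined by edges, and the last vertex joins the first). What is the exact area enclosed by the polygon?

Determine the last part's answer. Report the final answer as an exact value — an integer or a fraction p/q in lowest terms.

1895/2

Part 1: 49762 = 2 * 139 * 179; number of divisors = (1+1) * (1+1) * (1+1) = 8; answer 8
Part 2: B1 = 8; w = -20; cross terms: (-22*-16 - 32*-5)=512, (32*-4 - 21*-16)=208, (21*23 - 0*-4)=483, (0*6 - -20*23)=460, (-20*-5 - -22*6)=232; twice the area = |1895| = 1895; area = 1895/2; answer 1895/2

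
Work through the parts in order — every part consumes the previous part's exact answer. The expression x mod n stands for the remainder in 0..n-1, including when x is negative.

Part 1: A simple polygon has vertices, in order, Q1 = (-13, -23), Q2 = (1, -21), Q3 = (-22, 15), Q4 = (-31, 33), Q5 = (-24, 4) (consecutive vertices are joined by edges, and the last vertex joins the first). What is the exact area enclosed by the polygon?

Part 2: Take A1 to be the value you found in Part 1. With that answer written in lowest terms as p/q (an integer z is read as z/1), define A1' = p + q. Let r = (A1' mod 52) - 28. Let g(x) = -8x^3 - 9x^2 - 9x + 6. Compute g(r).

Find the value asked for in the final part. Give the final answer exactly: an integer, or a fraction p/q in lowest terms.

16178

Part 1: cross terms: (-13*-21 - 1*-23)=296, (1*15 - -22*-21)=-447, (-22*33 - -31*15)=-261, (-31*4 - -24*33)=668, (-24*-23 - -13*4)=604; twice the area = |860| = 860; area = 430; answer 430
Part 2: A1 = 430; threaded value p + q = 431; r = -13; -8*(-13)^3 - 9*(-13)^2 - 9*(-13)^1 + 6 = (17576) + (-1521) + (117) + (6) = 16178; answer 16178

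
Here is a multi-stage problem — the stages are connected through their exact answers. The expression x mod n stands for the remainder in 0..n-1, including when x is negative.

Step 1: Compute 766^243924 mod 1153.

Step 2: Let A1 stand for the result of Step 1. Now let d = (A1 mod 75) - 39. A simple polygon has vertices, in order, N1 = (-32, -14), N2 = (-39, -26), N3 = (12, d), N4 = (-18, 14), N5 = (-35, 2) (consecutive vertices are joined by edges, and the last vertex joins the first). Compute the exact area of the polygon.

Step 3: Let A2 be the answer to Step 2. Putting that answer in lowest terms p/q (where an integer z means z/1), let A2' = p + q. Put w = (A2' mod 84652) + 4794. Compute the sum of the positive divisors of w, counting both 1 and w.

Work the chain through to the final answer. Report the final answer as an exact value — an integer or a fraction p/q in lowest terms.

Step 1: squarings mod 1153: 766^1=766, 766^2=1032, 766^4=805, 766^8=39, 766^16=368, 766^32=523, 766^64=268, 766^128=338, 766^256=97, 766^512=185, 766^1024=788, 766^2048=630, 766^4096=268, 766^8192=338, 766^16384=97, 766^32768=185, 766^65536=788, 766^131072=630; 766^243924 = 766^4 * 766^16 * 766^64 * 766^128 * 766^2048 * 766^4096 * 766^8192 * 766^32768 * 766^65536 * 766^131072 = 214 (mod 1153); answer 214
Step 2: A1 = 214; d = 25; cross terms: (-32*-26 - -39*-14)=286, (-39*25 - 12*-26)=-663, (12*14 - -18*25)=618, (-18*2 - -35*14)=454, (-35*-14 - -32*2)=554; twice the area = |1249| = 1249; area = 1249/2; answer 1249/2
Step 3: A2 = 1249/2; threaded value p + q = 1251; w = 6045; 6045 = 3 * 5 * 13 * 31; sigma = (1 + 3) * (1 + 5) * (1 + 13) * (1 + 31) = 4 * 6 * 14 * 32 = 10752; answer 10752

10752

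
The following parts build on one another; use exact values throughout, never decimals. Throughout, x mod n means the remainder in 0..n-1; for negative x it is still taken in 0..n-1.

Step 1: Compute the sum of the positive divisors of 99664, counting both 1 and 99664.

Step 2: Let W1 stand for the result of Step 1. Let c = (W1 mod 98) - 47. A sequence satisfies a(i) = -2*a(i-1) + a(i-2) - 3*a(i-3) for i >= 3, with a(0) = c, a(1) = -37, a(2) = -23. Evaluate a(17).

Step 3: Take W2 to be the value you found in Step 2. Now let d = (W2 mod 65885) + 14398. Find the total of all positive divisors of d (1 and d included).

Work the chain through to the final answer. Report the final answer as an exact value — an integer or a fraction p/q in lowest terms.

48272

Step 1: 99664 = 2^4 * 6229; sigma = (1 + 2 + 4 + 8 + 16) * (1 + 6229) = 31 * 6230 = 193130; answer 193130
Step 2: W1 = 193130; c = 23; a(3) = -2*(-23) + 1*(-37) - 3*(23) = -60; iterating: a(3)=-60, a(4)=208, a(5)=-407, a(6)=1202, a(7)=-3435, a(8)=9293, a(9)=-25627, a(10)=70852, a(11)=-195210, a(12)=538153, a(13)=-1484072, a(14)=4091927, a(15)=-11282385, a(16)=31108913, a(17)=-85775992; answer -85775992
Step 3: W2 = -85775992; d = 20676; 20676 = 2^2 * 3 * 1723; sigma = (1 + 2 + 4) * (1 + 3) * (1 + 1723) = 7 * 4 * 1724 = 48272; answer 48272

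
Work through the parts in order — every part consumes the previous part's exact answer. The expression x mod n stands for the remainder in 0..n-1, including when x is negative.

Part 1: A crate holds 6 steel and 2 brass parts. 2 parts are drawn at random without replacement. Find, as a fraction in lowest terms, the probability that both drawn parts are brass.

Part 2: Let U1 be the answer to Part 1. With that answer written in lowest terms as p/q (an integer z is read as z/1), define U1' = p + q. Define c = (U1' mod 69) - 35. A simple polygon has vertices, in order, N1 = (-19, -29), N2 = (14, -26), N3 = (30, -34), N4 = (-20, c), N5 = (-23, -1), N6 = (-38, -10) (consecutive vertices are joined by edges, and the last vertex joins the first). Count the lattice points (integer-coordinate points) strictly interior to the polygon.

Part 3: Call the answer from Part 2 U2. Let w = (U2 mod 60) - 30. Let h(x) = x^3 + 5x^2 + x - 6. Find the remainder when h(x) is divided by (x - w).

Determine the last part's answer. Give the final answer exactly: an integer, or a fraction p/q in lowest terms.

7464

Part 1: total draws C(8,2) = 28; favorable C(2,2) = 1; P = 1/28; answer 1/28
Part 2: U1 = 1/28; threaded value p + q = 29; c = -6; cross terms: (-19*-26 - 14*-29)=900, (14*-34 - 30*-26)=304, (30*-6 - -20*-34)=-860, (-20*-1 - -23*-6)=-118, (-23*-10 - -38*-1)=192, (-38*-29 - -19*-10)=912; twice the area = |1330| = 1330; area = 665; boundary points = 3 + 8 + 2 + 1 + 3 + 19 = 36; strictly interior points = area - boundary/2 + 1 = 648; answer 648
Part 3: U2 = 648; w = 18; remainder = value at the root: 1*(18)^3 + 5*(18)^2 + 1*(18)^1 - 6 = (5832) + (1620) + (18) + (-6) = 7464; answer 7464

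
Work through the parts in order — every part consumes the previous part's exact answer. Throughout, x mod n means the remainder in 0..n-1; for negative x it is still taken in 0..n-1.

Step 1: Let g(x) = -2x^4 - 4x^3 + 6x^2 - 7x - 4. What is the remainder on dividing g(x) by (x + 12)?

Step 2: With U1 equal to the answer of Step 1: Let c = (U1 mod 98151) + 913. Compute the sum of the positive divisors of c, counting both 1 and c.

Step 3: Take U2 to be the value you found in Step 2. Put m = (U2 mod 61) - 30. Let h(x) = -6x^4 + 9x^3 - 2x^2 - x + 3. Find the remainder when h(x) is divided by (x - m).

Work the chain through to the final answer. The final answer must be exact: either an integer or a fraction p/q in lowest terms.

-2585047

Step 1: remainder = value at the root: -2*(-12)^4 - 4*(-12)^3 + 6*(-12)^2 - 7*(-12)^1 - 4 = (-41472) + (6912) + (864) + (84) + (-4) = -33616; answer -33616
Step 2: U1 = -33616; c = 65448; 65448 = 2^3 * 3^4 * 101; sigma = (1 + 2 + 4 + 8) * (1 + 3 + 9 + 27 + 81) * (1 + 101) = 15 * 121 * 102 = 185130; answer 185130
Step 3: U2 = 185130; m = 26; remainder = value at the root: -6*(26)^4 + 9*(26)^3 - 2*(26)^2 - 1*(26)^1 + 3 = (-2741856) + (158184) + (-1352) + (-26) + (3) = -2585047; answer -2585047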